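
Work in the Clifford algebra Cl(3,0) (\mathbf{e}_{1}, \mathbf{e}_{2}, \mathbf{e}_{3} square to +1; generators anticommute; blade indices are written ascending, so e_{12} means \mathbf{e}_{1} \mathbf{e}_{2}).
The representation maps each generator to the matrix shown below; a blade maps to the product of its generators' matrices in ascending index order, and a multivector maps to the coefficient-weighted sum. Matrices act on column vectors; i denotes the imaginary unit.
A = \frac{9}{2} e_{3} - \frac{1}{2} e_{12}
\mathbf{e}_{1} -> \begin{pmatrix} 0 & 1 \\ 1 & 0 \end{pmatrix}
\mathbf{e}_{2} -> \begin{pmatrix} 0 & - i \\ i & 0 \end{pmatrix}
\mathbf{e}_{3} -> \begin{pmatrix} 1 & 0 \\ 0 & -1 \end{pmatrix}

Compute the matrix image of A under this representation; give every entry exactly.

Bivector images (products of the table entries): rho(e_{12}) = rho(\mathbf{e}_{1})rho(\mathbf{e}_{2}) = \begin{pmatrix} i & 0 \\ 0 & - i \end{pmatrix}.
M = (\frac{9}{2})*rho(e_{3}) + (-\frac{1}{2})*rho(e_{12}), summed entrywise:
Answer: \begin{pmatrix} \frac{9}{2} - \frac{i}{2} & 0 \\ 0 & - \frac{9}{2} + \frac{i}{2} \end{pmatrix}


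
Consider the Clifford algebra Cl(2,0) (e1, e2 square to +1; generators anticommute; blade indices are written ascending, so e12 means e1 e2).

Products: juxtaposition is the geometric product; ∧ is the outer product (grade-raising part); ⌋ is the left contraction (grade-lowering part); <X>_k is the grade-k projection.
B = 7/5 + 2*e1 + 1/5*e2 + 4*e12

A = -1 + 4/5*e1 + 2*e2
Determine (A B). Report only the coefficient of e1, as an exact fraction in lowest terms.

step 1: 3/5 - 222/25*e1 + 29/5*e2 - 196/25*e12
Answer: -222/25


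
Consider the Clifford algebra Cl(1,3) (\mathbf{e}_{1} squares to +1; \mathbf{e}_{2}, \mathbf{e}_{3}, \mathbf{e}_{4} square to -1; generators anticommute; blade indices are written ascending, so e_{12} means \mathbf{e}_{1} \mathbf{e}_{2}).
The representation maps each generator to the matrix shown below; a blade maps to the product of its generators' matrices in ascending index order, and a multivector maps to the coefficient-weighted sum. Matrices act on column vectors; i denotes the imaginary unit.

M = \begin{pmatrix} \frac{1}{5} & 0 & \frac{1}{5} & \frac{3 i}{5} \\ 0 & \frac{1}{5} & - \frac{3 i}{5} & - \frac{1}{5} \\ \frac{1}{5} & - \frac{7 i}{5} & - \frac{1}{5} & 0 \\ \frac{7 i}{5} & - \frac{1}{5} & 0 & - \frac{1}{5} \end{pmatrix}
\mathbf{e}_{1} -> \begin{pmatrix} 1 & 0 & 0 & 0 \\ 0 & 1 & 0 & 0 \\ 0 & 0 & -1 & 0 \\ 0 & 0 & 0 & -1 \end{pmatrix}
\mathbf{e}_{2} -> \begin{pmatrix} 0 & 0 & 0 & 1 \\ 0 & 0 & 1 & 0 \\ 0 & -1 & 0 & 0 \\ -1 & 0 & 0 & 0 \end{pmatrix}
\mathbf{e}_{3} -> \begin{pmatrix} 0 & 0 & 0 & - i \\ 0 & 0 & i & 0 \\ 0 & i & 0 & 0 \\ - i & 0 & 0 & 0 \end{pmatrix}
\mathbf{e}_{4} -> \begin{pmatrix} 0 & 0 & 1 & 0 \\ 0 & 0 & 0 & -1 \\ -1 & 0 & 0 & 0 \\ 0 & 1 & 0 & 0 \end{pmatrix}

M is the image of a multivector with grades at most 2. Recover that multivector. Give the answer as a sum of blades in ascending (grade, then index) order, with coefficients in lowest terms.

Method: the blade images are trace-orthogonal — tr(rho(e_A) rho(e_B)^-1) = 4 if A = B and 0 otherwise — and rho(e_A)^-1 = (e_A)^2 * rho(e_A) with (e_A)^2 = +1 or -1, so the coefficient of e_A in the preimage is (e_A)^2 * tr(M rho(e_A))/4.
Nonzero projections over blades of grade <= 2: e_{1}: (e_{1})^2 = +1, tr(M rho(e_{1})) = \frac{4}{5}, coefficient \frac{1}{5}; e_{3}: (e_{3})^2 = -1, tr(M rho(e_{3})) = 4, coefficient -1; e_{13}: (e_{13})^2 = +1, tr(M rho(e_{13})) = \frac{8}{5}, coefficient \frac{2}{5}; e_{14}: (e_{14})^2 = +1, tr(M rho(e_{14})) = \frac{4}{5}, coefficient \frac{1}{5}. Every other blade of grade <= 2 projects to 0.
Answer: \frac{1}{5} e_{1} - e_{3} + \frac{2}{5} e_{13} + \frac{1}{5} e_{14}


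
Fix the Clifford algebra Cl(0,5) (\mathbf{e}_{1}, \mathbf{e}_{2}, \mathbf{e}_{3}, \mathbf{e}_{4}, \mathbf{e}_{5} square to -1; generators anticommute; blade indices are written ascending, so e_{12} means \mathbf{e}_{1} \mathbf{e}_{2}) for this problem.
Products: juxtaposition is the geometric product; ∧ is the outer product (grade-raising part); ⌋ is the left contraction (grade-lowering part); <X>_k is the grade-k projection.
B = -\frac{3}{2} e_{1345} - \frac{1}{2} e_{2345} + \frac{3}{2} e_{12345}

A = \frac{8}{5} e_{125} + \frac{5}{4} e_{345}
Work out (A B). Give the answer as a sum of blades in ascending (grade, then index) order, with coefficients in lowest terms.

step 1: \frac{15}{8} e_{1} + \frac{5}{8} e_{2} + \frac{15}{8} e_{12} + \frac{12}{5} e_{34} + \frac{4}{5} e_{134} - \frac{12}{5} e_{234}
Answer: \frac{15}{8} e_{1} + \frac{5}{8} e_{2} + \frac{15}{8} e_{12} + \frac{12}{5} e_{34} + \frac{4}{5} e_{134} - \frac{12}{5} e_{234}


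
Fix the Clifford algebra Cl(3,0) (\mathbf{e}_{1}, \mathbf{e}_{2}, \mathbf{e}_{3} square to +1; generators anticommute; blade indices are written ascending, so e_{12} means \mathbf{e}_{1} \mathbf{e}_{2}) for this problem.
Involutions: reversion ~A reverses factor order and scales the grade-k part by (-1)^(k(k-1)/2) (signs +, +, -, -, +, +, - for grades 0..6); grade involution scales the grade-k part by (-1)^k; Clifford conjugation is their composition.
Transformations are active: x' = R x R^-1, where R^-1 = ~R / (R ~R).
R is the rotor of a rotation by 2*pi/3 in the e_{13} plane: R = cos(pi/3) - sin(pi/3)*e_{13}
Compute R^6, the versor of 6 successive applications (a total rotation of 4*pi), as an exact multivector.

Because a rotor carries half the rotation angle, composing 6 copies of this e_{13}-plane rotor multiplies the phase: 6*(pi/3) = 2 \pi, hence R^6 = cos(2 \pi) - sin(2 \pi)*e_{13}.
cos(2 \pi) = 1 and sin(2 \pi) = 0, so R^6 = 1. The total rotation 4*pi is 2 full turns, so every vector returns to itself, yet the rotor is +1, back on the identity sheet (an even number of 2*pi turns).
Answer: 1


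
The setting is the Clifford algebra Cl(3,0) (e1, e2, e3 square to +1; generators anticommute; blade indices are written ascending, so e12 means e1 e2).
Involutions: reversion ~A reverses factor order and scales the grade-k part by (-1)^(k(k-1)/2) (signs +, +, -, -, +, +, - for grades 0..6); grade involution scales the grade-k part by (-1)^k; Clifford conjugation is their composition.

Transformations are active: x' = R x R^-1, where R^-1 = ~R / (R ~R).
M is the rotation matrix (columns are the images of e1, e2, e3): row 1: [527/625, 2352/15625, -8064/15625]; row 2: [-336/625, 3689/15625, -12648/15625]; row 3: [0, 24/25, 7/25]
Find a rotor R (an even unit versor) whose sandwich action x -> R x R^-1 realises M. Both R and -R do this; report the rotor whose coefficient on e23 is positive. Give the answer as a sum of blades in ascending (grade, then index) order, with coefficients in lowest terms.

Method: write R = a + b12*e12 + b13*e13 + b23*e23 with a^2 + b12^2 + b13^2 + b23^2 = 1 (so R^-1 = ~R). Expanding the columns R e_j ~R gives tr M = 4a^2 - 1 and, from the antisymmetric part, M21 - M12 = -4a*b12, M13 - M31 = 4a*b13, M32 - M23 = -4a*b23.
Here tr M = 21239/15625, so a^2 = (1 + tr M)/4 = 9216/15625 and a = ±96/125. Taking a = 96/125: M21 - M12 = -10752/15625, M13 - M31 = -8064/15625, M32 - M23 = 27648/15625, giving b12 = 28/125, b13 = -21/125, b23 = -72/125, i.e. R = 96/125 + 28/125*e12 - 21/125*e13 - 72/125*e23.
Its e23 coefficient is negative, so report the other preimage -R.
Answer: -96/125 - 28/125*e12 + 21/125*e13 + 72/125*e23. Note: both R and -R realise this M (trace 21239/15625); the covering map identifies them, and the e23-coefficient sign is the tie-breaker.


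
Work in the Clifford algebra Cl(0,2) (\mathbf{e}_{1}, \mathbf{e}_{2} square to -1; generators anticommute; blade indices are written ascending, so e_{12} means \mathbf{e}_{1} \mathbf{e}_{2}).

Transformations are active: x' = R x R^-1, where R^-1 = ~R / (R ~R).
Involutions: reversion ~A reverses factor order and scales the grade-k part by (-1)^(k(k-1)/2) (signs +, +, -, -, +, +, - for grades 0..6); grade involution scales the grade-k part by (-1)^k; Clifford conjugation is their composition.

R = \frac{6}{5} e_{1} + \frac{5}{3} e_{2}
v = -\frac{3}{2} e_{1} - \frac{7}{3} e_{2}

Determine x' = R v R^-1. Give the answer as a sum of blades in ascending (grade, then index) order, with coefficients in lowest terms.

~R = \frac{6}{5} e_{1} + \frac{5}{3} e_{2}, and R ~R = -\frac{949}{225}, so R^-1 = ~R / (-\frac{949}{225}).
R v = \frac{256}{45} - \frac{3}{10} e_{12}
Answer: -\frac{3297}{1898} e_{1} - \frac{6157}{2847} e_{2}


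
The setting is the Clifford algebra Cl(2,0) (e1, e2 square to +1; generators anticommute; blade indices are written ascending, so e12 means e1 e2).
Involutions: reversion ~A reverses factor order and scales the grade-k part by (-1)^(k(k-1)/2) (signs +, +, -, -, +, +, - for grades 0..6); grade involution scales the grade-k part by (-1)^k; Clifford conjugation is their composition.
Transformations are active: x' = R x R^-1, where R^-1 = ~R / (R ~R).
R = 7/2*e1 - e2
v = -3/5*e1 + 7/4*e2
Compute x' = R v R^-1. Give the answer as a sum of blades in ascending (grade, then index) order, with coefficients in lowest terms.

~R = 7/2*e1 - e2, and R ~R = 53/4, so R^-1 = ~R / (53/4).
R v = -77/20 + 221/40*e12
Answer: -76/53*e1 - 1239/1060*e2


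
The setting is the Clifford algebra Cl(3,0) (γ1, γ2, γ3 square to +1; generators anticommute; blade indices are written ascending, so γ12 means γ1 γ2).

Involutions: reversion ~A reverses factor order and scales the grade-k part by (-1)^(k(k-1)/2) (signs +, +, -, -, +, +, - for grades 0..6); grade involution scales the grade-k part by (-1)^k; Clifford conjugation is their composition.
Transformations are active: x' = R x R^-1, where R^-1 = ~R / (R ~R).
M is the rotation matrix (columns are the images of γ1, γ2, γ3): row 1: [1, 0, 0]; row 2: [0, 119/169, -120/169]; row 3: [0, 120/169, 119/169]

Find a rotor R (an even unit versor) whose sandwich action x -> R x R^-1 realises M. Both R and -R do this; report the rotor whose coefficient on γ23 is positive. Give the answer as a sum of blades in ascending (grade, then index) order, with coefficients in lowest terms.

Method: write R = a + b12*γ12 + b13*γ13 + b23*γ23 with a^2 + b12^2 + b13^2 + b23^2 = 1 (so R^-1 = ~R). Expanding the columns R e_j ~R gives tr M = 4a^2 - 1 and, from the antisymmetric part, M21 - M12 = -4a*b12, M13 - M31 = 4a*b13, M32 - M23 = -4a*b23.
Here tr M = 407/169, so a^2 = (1 + tr M)/4 = 144/169 and a = ±12/13. Taking a = 12/13: M21 - M12 = 0, M13 - M31 = 0, M32 - M23 = 240/169, giving b12 = 0, b13 = 0, b23 = -5/13, i.e. R = 12/13 - 5/13*γ23.
Its γ23 coefficient is negative, so report the other preimage -R.
Answer: -12/13 + 5/13*γ23. Recall the cover is two-to-one: with M of trace 407/169, both preimages act alike, and the stated γ23 sign chooses the sheet.


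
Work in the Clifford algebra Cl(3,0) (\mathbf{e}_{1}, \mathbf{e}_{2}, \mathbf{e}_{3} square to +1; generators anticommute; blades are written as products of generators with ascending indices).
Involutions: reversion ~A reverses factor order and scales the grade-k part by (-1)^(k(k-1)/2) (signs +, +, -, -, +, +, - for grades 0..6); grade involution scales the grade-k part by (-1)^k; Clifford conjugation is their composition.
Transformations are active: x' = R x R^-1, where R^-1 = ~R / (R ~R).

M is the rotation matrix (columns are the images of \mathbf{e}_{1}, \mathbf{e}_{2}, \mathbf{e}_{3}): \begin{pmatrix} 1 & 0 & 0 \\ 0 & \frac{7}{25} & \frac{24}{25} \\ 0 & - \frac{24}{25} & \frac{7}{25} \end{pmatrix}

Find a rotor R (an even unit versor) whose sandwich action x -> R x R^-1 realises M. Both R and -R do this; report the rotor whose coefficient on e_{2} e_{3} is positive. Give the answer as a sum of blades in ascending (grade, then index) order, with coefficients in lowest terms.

Method: write R = a + b12*e_{1} e_{2} + b13*e_{1} e_{3} + b23*e_{2} e_{3} with a^2 + b12^2 + b13^2 + b23^2 = 1 (so R^-1 = ~R). Expanding the columns R e_j ~R gives tr M = 4a^2 - 1 and, from the antisymmetric part, M21 - M12 = -4a*b12, M13 - M31 = 4a*b13, M32 - M23 = -4a*b23.
Here tr M = \frac{39}{25}, so a^2 = (1 + tr M)/4 = \frac{16}{25} and a = ±\frac{4}{5}. Taking a = \frac{4}{5}: M21 - M12 = 0, M13 - M31 = 0, M32 - M23 = -\frac{48}{25}, giving b12 = 0, b13 = 0, b23 = \frac{3}{5}, i.e. R = \frac{4}{5} + \frac{3}{5} e_{2} e_{3}.
Its e_{2} e_{3} coefficient is already positive.
Answer: \frac{4}{5} + \frac{3}{5} e_{2} e_{3}. Note: both R and -R realise this M (trace \frac{39}{25}); the covering map identifies them, and the e_{2} e_{3}-coefficient sign is the tie-breaker.


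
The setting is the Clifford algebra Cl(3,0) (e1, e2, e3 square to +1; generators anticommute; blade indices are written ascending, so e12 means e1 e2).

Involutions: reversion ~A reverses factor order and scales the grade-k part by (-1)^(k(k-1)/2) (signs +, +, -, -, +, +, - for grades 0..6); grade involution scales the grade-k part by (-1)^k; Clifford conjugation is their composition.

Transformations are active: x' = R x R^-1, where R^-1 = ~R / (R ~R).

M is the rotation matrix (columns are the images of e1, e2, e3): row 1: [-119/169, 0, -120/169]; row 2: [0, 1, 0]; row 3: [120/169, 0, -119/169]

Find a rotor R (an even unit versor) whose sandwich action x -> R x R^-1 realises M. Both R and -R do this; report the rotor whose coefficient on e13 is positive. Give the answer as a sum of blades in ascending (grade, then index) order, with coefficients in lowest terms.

Method: write R = a + b12*e12 + b13*e13 + b23*e23 with a^2 + b12^2 + b13^2 + b23^2 = 1 (so R^-1 = ~R). Expanding the columns R e_j ~R gives tr M = 4a^2 - 1 and, from the antisymmetric part, M21 - M12 = -4a*b12, M13 - M31 = 4a*b13, M32 - M23 = -4a*b23.
Here tr M = -69/169, so a^2 = (1 + tr M)/4 = 25/169 and a = ±5/13. Taking a = 5/13: M21 - M12 = 0, M13 - M31 = -240/169, M32 - M23 = 0, giving b12 = 0, b13 = -12/13, b23 = 0, i.e. R = 5/13 - 12/13*e13.
Its e13 coefficient is negative, so report the other preimage -R.
Answer: -5/13 + 12/13*e13. Uniqueness: Spin(3) -> SO(3) maps R and -R to the same rotation of trace -69/169; fixing the sign of the e13 coefficient removes the ambiguity.


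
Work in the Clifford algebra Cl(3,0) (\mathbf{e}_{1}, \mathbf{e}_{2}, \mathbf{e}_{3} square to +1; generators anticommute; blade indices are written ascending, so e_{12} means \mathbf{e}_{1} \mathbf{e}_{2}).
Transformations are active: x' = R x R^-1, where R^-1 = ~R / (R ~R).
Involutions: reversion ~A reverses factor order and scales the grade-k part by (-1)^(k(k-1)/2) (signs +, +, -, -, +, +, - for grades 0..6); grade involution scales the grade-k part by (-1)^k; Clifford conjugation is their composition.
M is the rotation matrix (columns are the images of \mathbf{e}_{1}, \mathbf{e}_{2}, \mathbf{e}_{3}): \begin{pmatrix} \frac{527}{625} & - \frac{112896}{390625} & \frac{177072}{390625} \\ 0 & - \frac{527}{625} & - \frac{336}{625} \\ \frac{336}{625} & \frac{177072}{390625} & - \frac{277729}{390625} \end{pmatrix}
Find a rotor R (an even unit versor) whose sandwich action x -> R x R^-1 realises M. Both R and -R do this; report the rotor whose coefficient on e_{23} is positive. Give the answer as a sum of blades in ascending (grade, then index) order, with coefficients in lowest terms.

Method: write R = a + b12*e_{12} + b13*e_{13} + b23*e_{23} with a^2 + b12^2 + b13^2 + b23^2 = 1 (so R^-1 = ~R). Expanding the columns R e_j ~R gives tr M = 4a^2 - 1 and, from the antisymmetric part, M21 - M12 = -4a*b12, M13 - M31 = 4a*b13, M32 - M23 = -4a*b23.
Here tr M = -\frac{277729}{390625}, so a^2 = (1 + tr M)/4 = \frac{28224}{390625} and a = ±\frac{168}{625}. Taking a = \frac{168}{625}: M21 - M12 = \frac{112896}{390625}, M13 - M31 = -\frac{32928}{390625}, M32 - M23 = \frac{387072}{390625}, giving b12 = -\frac{168}{625}, b13 = -\frac{49}{625}, b23 = -\frac{576}{625}, i.e. R = \frac{168}{625} - \frac{168}{625} e_{12} - \frac{49}{625} e_{13} - \frac{576}{625} e_{23}.
Its e_{23} coefficient is negative, so report the other preimage -R.
Answer: -\frac{168}{625} + \frac{168}{625} e_{12} + \frac{49}{625} e_{13} + \frac{576}{625} e_{23}. Sheet selection: the two-to-one cover makes ±R indistinguishable at the matrix level (trace -\frac{277729}{390625}), so uniqueness comes from the required sign on e_{23}.


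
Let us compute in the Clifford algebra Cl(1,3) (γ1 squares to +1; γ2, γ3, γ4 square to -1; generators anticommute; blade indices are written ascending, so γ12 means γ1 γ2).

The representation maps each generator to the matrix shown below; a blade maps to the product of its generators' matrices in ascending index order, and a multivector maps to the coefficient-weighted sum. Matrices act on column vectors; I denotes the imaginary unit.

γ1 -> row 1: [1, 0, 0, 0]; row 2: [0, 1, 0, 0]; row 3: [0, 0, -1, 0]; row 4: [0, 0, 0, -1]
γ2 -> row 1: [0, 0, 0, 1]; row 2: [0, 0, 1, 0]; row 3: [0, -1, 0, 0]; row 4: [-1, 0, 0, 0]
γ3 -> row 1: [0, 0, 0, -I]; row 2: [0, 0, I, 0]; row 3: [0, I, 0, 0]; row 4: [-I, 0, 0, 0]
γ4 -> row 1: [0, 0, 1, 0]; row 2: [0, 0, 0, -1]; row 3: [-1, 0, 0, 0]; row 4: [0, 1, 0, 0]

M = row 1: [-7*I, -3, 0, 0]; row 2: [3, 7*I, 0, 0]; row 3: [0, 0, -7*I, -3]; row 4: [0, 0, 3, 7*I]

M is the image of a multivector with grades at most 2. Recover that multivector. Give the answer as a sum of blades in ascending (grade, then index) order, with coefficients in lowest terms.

Method: the blade images are trace-orthogonal — tr(rho(e_A) rho(e_B)^-1) = 4 if A = B and 0 otherwise — and rho(e_A)^-1 = (e_A)^2 * rho(e_A) with (e_A)^2 = +1 or -1, so the coefficient of e_A in the preimage is (e_A)^2 * tr(M rho(e_A))/4.
Nonzero projections over blades of grade <= 2: γ23: (γ23)^2 = -1, tr(M rho(γ23)) = -28, coefficient 7; γ24: (γ24)^2 = -1, tr(M rho(γ24)) = 12, coefficient -3. Every other blade of grade <= 2 projects to 0.
Answer: 7*γ23 - 3*γ24


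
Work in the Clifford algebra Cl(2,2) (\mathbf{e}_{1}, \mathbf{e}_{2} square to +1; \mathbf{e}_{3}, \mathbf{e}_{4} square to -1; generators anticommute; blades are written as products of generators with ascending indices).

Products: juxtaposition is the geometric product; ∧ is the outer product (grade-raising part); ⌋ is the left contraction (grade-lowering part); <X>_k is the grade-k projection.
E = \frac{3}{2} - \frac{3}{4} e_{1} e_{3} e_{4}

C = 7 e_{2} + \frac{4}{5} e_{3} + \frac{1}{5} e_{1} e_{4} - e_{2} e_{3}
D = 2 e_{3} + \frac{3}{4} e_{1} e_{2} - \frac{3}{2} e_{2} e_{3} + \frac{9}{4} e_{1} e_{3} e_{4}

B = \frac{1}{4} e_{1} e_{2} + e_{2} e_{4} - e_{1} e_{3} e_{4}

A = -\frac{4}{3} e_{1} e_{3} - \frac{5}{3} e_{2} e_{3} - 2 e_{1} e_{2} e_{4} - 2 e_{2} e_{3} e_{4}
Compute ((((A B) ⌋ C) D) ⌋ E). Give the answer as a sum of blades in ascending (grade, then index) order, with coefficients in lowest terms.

step 1: -2 e_{1} + 2 e_{3} + \frac{11}{6} e_{4} + 2 e_{1} e_{2} + \frac{5}{12} e_{1} e_{3} + \frac{5}{3} e_{2} e_{3} + \frac{5}{3} e_{3} e_{4} - \frac{5}{3} e_{1} e_{2} e_{4} + \frac{1}{2} e_{1} e_{3} e_{4} + \frac{4}{3} e_{1} e_{2} e_{3} e_{4}
step 2: -\frac{49}{15} + \frac{11}{30} e_{1} - 2 e_{2} - \frac{2}{5} e_{4}
step 3: \frac{3}{2} e_{1} + \frac{11}{40} e_{2} - \frac{53}{15} e_{3} - \frac{49}{20} e_{1} e_{2} + \frac{49}{30} e_{1} e_{3} + \frac{9}{10} e_{2} e_{3} + \frac{13}{8} e_{3} e_{4} - \frac{11}{20} e_{1} e_{2} e_{3} - \frac{3}{10} e_{1} e_{2} e_{4} - \frac{147}{20} e_{1} e_{3} e_{4} + \frac{3}{5} e_{2} e_{3} e_{4} + \frac{9}{2} e_{1} e_{2} e_{3} e_{4}
step 4: -\frac{441}{80} + \frac{39}{32} e_{1} - \frac{49}{40} e_{4} + \frac{53}{20} e_{1} e_{4} - \frac{9}{8} e_{3} e_{4}
Answer: -\frac{441}{80} + \frac{39}{32} e_{1} - \frac{49}{40} e_{4} + \frac{53}{20} e_{1} e_{4} - \frac{9}{8} e_{3} e_{4}


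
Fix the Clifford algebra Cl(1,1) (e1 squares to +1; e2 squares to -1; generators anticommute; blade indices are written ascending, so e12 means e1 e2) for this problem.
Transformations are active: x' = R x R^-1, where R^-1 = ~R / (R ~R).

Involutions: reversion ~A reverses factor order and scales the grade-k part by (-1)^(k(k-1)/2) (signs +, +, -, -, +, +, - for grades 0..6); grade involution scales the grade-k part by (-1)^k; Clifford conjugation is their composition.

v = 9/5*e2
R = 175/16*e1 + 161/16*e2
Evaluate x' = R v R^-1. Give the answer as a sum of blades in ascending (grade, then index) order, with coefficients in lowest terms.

~R = 175/16*e1 + 161/16*e2, and R ~R = 147/8, so R^-1 = ~R / (147/8).
R v = -1449/80 + 315/16*e12
Answer: -345/16*e1 - 1731/80*e2


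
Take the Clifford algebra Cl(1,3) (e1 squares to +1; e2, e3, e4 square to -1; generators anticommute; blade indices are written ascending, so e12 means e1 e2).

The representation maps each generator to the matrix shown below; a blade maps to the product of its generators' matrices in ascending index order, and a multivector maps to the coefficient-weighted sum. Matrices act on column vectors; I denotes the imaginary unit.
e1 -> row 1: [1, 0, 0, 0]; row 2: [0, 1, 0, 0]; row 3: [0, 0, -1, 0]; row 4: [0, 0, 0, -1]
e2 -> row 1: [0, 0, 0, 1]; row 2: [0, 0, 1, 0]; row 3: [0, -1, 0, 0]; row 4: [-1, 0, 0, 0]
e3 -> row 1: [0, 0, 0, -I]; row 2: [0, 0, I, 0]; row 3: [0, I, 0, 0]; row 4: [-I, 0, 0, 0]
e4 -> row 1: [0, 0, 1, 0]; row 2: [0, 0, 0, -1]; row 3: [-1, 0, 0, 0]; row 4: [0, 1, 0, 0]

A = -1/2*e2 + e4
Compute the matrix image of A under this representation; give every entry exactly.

M = (-1/2)*rho(e2) + (1)*rho(e4), summed entrywise:
Answer: row 1: [0, 0, 1, -1/2]; row 2: [0, 0, -1/2, -1]; row 3: [-1, 1/2, 0, 0]; row 4: [1/2, 1, 0, 0]


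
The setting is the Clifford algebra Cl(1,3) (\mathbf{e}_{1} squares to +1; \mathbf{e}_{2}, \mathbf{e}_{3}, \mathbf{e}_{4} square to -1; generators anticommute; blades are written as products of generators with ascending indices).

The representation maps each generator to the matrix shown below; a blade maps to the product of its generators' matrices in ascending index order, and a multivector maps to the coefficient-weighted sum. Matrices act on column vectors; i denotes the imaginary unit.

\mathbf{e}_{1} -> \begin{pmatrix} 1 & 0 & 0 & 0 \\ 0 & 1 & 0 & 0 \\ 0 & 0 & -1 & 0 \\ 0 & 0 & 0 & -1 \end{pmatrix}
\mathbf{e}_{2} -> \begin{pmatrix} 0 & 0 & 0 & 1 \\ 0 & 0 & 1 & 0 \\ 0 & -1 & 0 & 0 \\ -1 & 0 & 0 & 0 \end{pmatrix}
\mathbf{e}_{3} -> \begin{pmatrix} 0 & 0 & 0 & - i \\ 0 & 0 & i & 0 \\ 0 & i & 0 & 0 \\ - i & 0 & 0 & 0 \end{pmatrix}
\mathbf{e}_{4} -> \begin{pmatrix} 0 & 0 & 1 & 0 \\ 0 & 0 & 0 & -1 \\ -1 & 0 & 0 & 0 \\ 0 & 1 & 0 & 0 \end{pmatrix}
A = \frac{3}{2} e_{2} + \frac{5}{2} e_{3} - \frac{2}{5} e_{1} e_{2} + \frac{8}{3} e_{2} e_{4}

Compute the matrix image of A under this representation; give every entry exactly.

Bivector images (products of the table entries): rho(e_{1} e_{2}) = rho(\mathbf{e}_{1})rho(\mathbf{e}_{2}) = \begin{pmatrix} 0 & 0 & 0 & 1 \\ 0 & 0 & 1 & 0 \\ 0 & 1 & 0 & 0 \\ 1 & 0 & 0 & 0 \end{pmatrix}; rho(e_{2} e_{4}) = rho(\mathbf{e}_{2})rho(\mathbf{e}_{4}) = \begin{pmatrix} 0 & 1 & 0 & 0 \\ -1 & 0 & 0 & 0 \\ 0 & 0 & 0 & 1 \\ 0 & 0 & -1 & 0 \end{pmatrix}.
M = (\frac{3}{2})*rho(e_{2}) + (\frac{5}{2})*rho(e_{3}) + (-\frac{2}{5})*rho(e_{1} e_{2}) + (\frac{8}{3})*rho(e_{2} e_{4}), summed entrywise:
Answer: \begin{pmatrix} 0 & \frac{8}{3} & 0 & \frac{11}{10} - \frac{5 i}{2} \\ - \frac{8}{3} & 0 & \frac{11}{10} + \frac{5 i}{2} & 0 \\ 0 & - \frac{19}{10} + \frac{5 i}{2} & 0 & \frac{8}{3} \\ - \frac{19}{10} - \frac{5 i}{2} & 0 & - \frac{8}{3} & 0 \end{pmatrix}


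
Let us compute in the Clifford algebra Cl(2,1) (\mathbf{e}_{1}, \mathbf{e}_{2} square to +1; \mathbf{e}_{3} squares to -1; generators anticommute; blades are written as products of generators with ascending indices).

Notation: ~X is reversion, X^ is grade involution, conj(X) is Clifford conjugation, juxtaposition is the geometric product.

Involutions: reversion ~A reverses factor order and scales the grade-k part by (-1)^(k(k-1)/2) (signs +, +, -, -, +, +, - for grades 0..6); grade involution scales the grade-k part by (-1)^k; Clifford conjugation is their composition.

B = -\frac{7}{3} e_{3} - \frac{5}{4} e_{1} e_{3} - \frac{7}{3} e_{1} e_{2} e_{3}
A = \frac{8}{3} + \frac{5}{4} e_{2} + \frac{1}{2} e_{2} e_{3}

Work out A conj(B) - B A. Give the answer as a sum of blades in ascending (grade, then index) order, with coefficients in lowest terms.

first term: -\frac{7}{6} e_{1} - \frac{7}{6} e_{2} + \frac{56}{9} e_{3} - \frac{5}{8} e_{1} e_{2} + \frac{25}{4} e_{1} e_{3} + \frac{35}{12} e_{2} e_{3} - \frac{1121}{144} e_{1} e_{2} e_{3}
second term: -\frac{7}{6} e_{1} - \frac{7}{6} e_{2} - \frac{56}{9} e_{3} - \frac{5}{8} e_{1} e_{2} - \frac{5}{12} e_{1} e_{3} + \frac{35}{12} e_{2} e_{3} - \frac{671}{144} e_{1} e_{2} e_{3}
Answer: \frac{112}{9} e_{3} + \frac{20}{3} e_{1} e_{3} - \frac{25}{8} e_{1} e_{2} e_{3}


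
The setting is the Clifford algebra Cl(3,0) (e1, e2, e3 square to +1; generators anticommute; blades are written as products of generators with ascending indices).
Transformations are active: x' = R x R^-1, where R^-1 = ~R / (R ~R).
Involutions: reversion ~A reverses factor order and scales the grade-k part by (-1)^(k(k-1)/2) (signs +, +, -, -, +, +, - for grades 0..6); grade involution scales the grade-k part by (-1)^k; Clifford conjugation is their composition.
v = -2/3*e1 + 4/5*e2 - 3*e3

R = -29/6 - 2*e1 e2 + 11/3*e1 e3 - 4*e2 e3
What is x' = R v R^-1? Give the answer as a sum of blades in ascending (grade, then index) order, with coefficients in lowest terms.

~R = -29/6 + 2*e1 e2 - 11/3*e1 e3 + 4*e2 e3, and R ~R = 2045/36, so R^-1 = ~R / (2045/36).
R v = -422/45*e1 + 34/5*e2 + 1813/90*e3 + 86/15*e1 e2 e3
Answer: 14878/10225*e1 - 5516/2045*e2 - 25513/30675*e3


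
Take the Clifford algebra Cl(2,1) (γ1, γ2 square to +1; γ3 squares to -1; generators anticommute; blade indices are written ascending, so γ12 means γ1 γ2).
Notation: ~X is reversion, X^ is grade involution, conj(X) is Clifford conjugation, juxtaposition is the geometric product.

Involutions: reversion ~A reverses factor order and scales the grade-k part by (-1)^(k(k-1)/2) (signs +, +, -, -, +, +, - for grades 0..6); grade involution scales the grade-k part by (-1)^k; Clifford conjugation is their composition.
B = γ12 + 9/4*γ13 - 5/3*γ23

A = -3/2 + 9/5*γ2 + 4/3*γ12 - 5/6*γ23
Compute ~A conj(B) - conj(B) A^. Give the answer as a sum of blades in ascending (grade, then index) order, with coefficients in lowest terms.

first term: 1/18 + 9/5*γ1 + 3*γ3 + 27/8*γ12 + 143/72*γ13 - 11/2*γ23 + 81/20*γ123
second term: -1/18 + 9/5*γ1 + 3*γ3 + 27/8*γ12 + 143/72*γ13 - 11/2*γ23 - 81/20*γ123
Answer: 1/9 + 81/10*γ123


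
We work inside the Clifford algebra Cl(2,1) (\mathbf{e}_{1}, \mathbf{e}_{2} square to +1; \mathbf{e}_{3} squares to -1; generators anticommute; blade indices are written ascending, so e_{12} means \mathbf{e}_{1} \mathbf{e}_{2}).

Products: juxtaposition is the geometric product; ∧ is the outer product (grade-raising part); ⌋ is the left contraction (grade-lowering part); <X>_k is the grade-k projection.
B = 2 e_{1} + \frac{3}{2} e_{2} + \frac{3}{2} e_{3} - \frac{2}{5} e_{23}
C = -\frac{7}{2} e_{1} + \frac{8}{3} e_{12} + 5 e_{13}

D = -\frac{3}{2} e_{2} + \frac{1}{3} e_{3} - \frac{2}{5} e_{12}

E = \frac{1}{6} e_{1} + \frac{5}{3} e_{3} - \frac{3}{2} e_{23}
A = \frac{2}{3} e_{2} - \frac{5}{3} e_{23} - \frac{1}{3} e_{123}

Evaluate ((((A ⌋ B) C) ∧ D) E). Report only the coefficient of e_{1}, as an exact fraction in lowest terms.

step 1: \frac{5}{3} - \frac{4}{15} e_{3}
step 2: -\frac{43}{6} e_{1} + \frac{40}{9} e_{12} + \frac{37}{5} e_{13} - \frac{32}{45} e_{123}
step 3: \frac{43}{4} e_{12} - \frac{43}{18} e_{13} + \frac{3397}{270} e_{123}
step 4: -\frac{8041}{540} e_{1} - \frac{43}{24} e_{2} + \frac{43}{108} e_{3} - \frac{5633}{324} e_{12} - \frac{129}{8} e_{13} + \frac{3397}{1620} e_{23} + \frac{215}{12} e_{123}
Answer: -\frac{8041}{540}


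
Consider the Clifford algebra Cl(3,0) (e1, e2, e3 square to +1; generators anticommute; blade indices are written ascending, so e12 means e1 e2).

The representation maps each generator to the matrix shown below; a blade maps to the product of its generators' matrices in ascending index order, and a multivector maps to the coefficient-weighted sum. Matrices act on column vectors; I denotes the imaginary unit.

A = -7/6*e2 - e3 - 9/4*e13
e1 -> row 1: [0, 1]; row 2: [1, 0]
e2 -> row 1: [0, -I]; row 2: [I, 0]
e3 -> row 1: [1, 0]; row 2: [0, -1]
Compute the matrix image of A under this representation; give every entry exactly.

Bivector images (products of the table entries): rho(e13) = rho(e1)rho(e3) = row 1: [0, -1]; row 2: [1, 0].
M = (-7/6)*rho(e2) + (-1)*rho(e3) + (-9/4)*rho(e13), summed entrywise:
Answer: row 1: [-1, 9/4 + 7*I/6]; row 2: [-9/4 - 7*I/6, 1]


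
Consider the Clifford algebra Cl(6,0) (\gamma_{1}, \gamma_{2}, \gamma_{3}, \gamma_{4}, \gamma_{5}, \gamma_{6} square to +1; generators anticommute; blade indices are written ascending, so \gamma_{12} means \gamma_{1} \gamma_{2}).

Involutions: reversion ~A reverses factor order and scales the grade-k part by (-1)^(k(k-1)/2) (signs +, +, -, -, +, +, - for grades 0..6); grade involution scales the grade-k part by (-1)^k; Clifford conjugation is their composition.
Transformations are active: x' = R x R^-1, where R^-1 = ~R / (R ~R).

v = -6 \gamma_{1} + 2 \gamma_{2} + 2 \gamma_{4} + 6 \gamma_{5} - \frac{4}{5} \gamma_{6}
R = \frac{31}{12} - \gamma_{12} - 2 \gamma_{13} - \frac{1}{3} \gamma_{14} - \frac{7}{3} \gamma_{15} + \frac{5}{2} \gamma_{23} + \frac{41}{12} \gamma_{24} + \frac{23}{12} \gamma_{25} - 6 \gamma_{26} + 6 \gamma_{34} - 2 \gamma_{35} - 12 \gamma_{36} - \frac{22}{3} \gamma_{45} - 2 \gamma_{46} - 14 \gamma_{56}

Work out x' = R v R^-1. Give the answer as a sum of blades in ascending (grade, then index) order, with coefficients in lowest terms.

~R = \frac{31}{12} + \gamma_{12} + 2 \gamma_{13} + \frac{1}{3} \gamma_{14} + \frac{7}{3} \gamma_{15} - \frac{5}{2} \gamma_{23} - \frac{41}{12} \gamma_{24} - \frac{23}{12} \gamma_{25} + 6 \gamma_{26} - 6 \gamma_{34} + 2 \gamma_{35} + 12 \gamma_{36} + \frac{22}{3} \gamma_{45} + 2 \gamma_{46} + 14 \gamma_{56}, and R ~R = \frac{24605}{48}, so R^-1 = ~R / (\frac{24605}{48}).
R v = -\frac{193}{6} \gamma_{1} + \frac{223}{10} \gamma_{2} - \frac{37}{5} \gamma_{3} - \frac{691}{15} \gamma_{4} + \frac{353}{15} \gamma_{5} + \frac{1469}{15} \gamma_{6} - 11 \gamma_{123} - \frac{131}{6} \gamma_{124} - \frac{77}{6} \gamma_{125} + \frac{184}{5} \gamma_{126} - 40 \gamma_{134} + \frac{368}{5} \gamma_{136} + \frac{140}{3} \gamma_{145} + \frac{184}{15} \gamma_{146} + \frac{1288}{15} \gamma_{156} + 17 \gamma_{234} + 11 \gamma_{235} - 26 \gamma_{236} + 2 \gamma_{245} + \frac{79}{15} \gamma_{246} + \frac{97}{15} \gamma_{256} + 40 \gamma_{345} + \frac{96}{5} \gamma_{346} + \frac{368}{5} \gamma_{356} - \frac{152}{15} \gamma_{456}
Answer: -\frac{65206}{10545} \gamma_{1} - \frac{1958}{2109} \gamma_{2} - \frac{120}{19} \gamma_{3} + \frac{1394}{3515} \gamma_{4} - \frac{12494}{10545} \gamma_{5} + \frac{212}{703} \gamma_{6}


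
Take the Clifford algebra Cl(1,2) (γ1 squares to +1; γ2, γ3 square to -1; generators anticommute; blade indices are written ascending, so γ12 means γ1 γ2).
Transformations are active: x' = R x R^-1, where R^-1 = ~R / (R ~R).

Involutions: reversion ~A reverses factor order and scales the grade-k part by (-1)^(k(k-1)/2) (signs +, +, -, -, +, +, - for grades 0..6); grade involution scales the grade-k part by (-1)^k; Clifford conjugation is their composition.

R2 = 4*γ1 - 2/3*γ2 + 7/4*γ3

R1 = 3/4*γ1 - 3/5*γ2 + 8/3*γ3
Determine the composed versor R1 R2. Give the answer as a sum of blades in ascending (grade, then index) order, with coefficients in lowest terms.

Distribute over the terms of R1 (each basis-blade product reordered to ascending indices, repeated generators contracted through their squares):
(3/4*γ1) R2 = 3 - 1/2*γ12 + 21/16*γ13
(-3/5*γ2) R2 = -2/5 + 12/5*γ12 - 21/20*γ23
(8/3*γ3) R2 = -14/3 - 32/3*γ13 + 16/9*γ23
Summing the partial products and collecting blades:
Answer: -31/15 + 19/10*γ12 - 449/48*γ13 + 131/180*γ23


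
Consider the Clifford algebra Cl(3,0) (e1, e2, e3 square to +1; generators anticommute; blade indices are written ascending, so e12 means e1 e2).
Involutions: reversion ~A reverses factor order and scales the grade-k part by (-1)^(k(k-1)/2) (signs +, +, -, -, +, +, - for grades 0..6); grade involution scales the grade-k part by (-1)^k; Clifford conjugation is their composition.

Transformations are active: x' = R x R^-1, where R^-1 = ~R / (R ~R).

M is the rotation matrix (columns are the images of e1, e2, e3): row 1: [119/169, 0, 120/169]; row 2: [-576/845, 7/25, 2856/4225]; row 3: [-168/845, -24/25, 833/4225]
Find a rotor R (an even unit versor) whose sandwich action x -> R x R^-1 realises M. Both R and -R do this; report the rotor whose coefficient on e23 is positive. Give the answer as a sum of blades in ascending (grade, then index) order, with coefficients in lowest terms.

Method: write R = a + b12*e12 + b13*e13 + b23*e23 with a^2 + b12^2 + b13^2 + b23^2 = 1 (so R^-1 = ~R). Expanding the columns R e_j ~R gives tr M = 4a^2 - 1 and, from the antisymmetric part, M21 - M12 = -4a*b12, M13 - M31 = 4a*b13, M32 - M23 = -4a*b23.
Here tr M = 4991/4225, so a^2 = (1 + tr M)/4 = 2304/4225 and a = ±48/65. Taking a = 48/65: M21 - M12 = -576/845, M13 - M31 = 768/845, M32 - M23 = -6912/4225, giving b12 = 3/13, b13 = 4/13, b23 = 36/65, i.e. R = 48/65 + 3/13*e12 + 4/13*e13 + 36/65*e23.
Its e23 coefficient is already positive.
Answer: 48/65 + 3/13*e12 + 4/13*e13 + 36/65*e23. Uniqueness: Spin(3) -> SO(3) maps R and -R to the same rotation of trace 4991/4225; fixing the sign of the e23 coefficient removes the ambiguity.


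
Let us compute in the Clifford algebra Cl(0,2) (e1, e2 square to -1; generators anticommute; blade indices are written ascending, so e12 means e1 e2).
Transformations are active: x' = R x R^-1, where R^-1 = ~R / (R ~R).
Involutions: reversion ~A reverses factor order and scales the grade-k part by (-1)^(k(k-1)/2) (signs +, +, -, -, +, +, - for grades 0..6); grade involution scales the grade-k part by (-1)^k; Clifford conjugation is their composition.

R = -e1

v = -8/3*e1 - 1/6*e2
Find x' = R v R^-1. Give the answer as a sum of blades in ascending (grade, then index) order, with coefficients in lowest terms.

~R = -e1, and R ~R = -1, so R^-1 = ~R / (-1).
R v = -8/3 + 1/6*e12
Answer: -8/3*e1 + 1/6*e2


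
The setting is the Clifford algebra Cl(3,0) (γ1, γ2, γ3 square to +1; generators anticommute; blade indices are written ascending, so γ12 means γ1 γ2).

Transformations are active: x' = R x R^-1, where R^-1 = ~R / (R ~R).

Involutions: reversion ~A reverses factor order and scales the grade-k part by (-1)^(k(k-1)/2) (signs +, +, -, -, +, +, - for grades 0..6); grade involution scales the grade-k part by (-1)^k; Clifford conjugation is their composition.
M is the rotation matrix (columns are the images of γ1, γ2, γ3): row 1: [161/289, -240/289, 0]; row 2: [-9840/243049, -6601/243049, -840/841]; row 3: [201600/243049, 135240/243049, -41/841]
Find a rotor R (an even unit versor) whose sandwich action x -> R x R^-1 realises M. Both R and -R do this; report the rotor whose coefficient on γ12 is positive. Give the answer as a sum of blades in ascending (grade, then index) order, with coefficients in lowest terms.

Method: write R = a + b12*γ12 + b13*γ13 + b23*γ23 with a^2 + b12^2 + b13^2 + b23^2 = 1 (so R^-1 = ~R). Expanding the columns R e_j ~R gives tr M = 4a^2 - 1 and, from the antisymmetric part, M21 - M12 = -4a*b12, M13 - M31 = 4a*b13, M32 - M23 = -4a*b23.
Here tr M = 116951/243049, so a^2 = (1 + tr M)/4 = 90000/243049 and a = ±300/493. Taking a = 300/493: M21 - M12 = 192000/243049, M13 - M31 = -201600/243049, M32 - M23 = 378000/243049, giving b12 = -160/493, b13 = -168/493, b23 = -315/493, i.e. R = 300/493 - 160/493*γ12 - 168/493*γ13 - 315/493*γ23.
Its γ12 coefficient is negative, so report the other preimage -R.
Answer: -300/493 + 160/493*γ12 + 168/493*γ13 + 315/493*γ23. Recall the cover is two-to-one: with M of trace 116951/243049, both preimages act alike, and the stated γ12 sign chooses the sheet.


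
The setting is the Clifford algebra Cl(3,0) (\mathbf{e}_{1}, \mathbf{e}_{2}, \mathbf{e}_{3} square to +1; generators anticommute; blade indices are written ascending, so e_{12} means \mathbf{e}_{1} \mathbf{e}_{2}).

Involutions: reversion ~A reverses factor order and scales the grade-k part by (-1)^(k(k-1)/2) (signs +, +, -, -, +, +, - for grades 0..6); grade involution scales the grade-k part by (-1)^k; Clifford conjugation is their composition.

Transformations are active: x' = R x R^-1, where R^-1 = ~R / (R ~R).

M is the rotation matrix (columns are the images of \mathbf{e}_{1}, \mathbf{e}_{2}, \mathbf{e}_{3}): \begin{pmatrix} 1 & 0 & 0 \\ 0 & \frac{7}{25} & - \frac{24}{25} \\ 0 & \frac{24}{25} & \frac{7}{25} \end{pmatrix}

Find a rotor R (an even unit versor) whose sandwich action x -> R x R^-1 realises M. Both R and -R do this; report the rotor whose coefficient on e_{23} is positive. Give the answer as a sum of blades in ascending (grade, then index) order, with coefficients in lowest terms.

Method: write R = a + b12*e_{12} + b13*e_{13} + b23*e_{23} with a^2 + b12^2 + b13^2 + b23^2 = 1 (so R^-1 = ~R). Expanding the columns R e_j ~R gives tr M = 4a^2 - 1 and, from the antisymmetric part, M21 - M12 = -4a*b12, M13 - M31 = 4a*b13, M32 - M23 = -4a*b23.
Here tr M = \frac{39}{25}, so a^2 = (1 + tr M)/4 = \frac{16}{25} and a = ±\frac{4}{5}. Taking a = \frac{4}{5}: M21 - M12 = 0, M13 - M31 = 0, M32 - M23 = \frac{48}{25}, giving b12 = 0, b13 = 0, b23 = -\frac{3}{5}, i.e. R = \frac{4}{5} - \frac{3}{5} e_{23}.
Its e_{23} coefficient is negative, so report the other preimage -R.
Answer: -\frac{4}{5} + \frac{3}{5} e_{23}. Note: both R and -R realise this M (trace \frac{39}{25}); the covering map identifies them, and the e_{23}-coefficient sign is the tie-breaker.


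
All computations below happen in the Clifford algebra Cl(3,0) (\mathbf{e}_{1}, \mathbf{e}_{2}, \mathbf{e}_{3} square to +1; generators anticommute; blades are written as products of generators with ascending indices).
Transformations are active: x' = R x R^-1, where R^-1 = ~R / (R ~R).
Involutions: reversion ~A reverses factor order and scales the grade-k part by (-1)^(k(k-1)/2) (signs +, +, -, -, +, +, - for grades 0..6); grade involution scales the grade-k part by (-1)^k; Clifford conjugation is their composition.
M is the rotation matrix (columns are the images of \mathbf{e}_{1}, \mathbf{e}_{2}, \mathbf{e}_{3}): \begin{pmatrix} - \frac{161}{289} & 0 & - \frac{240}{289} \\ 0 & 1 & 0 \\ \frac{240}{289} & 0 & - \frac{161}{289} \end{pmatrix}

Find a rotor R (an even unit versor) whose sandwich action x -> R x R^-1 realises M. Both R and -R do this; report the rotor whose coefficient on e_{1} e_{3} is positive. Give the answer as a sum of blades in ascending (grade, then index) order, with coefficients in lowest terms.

Method: write R = a + b12*e_{1} e_{2} + b13*e_{1} e_{3} + b23*e_{2} e_{3} with a^2 + b12^2 + b13^2 + b23^2 = 1 (so R^-1 = ~R). Expanding the columns R e_j ~R gives tr M = 4a^2 - 1 and, from the antisymmetric part, M21 - M12 = -4a*b12, M13 - M31 = 4a*b13, M32 - M23 = -4a*b23.
Here tr M = -\frac{33}{289}, so a^2 = (1 + tr M)/4 = \frac{64}{289} and a = ±\frac{8}{17}. Taking a = \frac{8}{17}: M21 - M12 = 0, M13 - M31 = -\frac{480}{289}, M32 - M23 = 0, giving b12 = 0, b13 = -\frac{15}{17}, b23 = 0, i.e. R = \frac{8}{17} - \frac{15}{17} e_{1} e_{3}.
Its e_{1} e_{3} coefficient is negative, so report the other preimage -R.
Answer: -\frac{8}{17} + \frac{15}{17} e_{1} e_{3}. Key observation: the double cover Spin(3) -> SO(3) sends R and -R to the same matrix (trace -\frac{33}{289} here), so the stated sign of the e_{1} e_{3} coefficient is what selects one sheet.


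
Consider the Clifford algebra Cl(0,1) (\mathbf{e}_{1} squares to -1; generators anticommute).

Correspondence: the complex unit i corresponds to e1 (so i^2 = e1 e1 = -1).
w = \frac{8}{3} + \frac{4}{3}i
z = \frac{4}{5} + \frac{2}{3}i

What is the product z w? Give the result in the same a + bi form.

In blades: z = \frac{4}{5} + \frac{2}{3} e_{1}, w = \frac{8}{3} + \frac{4}{3} e_{1}.
Distribute z over w term by term (generator squares from the signature, products reordered to ascending indices): (\frac{4}{5})*w = \frac{32}{15} + \frac{16}{15} e_{1}; (\frac{2}{3} e_{1})*w = -\frac{8}{9} + \frac{16}{9} e_{1}.
Sum: \frac{56}{45} + \frac{128}{45} e_{1}; translating back through the correspondence:
Answer: \frac{56}{45} + \frac{128}{45}i
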